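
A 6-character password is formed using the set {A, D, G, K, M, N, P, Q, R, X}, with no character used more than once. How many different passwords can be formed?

151200

Choose and order 6 of the 10 symbols: the first character has 10 options, the next 9, and so on down to 5.
10 × 9 × 8 × 7 × 6 × 5 = 151200.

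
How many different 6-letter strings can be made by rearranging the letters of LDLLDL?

Letter multiplicities in LDLLDL: D×2, L×4.
The number of distinct arrangements is 6!/(4!·2!) = 720/48 = 15.

15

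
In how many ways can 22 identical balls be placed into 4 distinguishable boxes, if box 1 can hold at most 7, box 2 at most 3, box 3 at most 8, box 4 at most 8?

Ignoring the caps, the number of non-negative solutions to x_1+…+x_4 = 22 is C(25,3) = 2300.
Subtract solutions that violate a single cap (substitute x_i' = x_i − (cap_i+1)): x_1 ≥ 8 gives C(17,3) = 680; x_2 ≥ 4 gives C(21,3) = 1330; x_3 ≥ 9 gives C(16,3) = 560; x_4 ≥ 9 gives C(16,3) = 560. Together 3130.
Add back pairs where two caps are both exceeded: 286 + 56 + 56 + 220 + 220 + 35 = 873.
Subtract triples: 4 + 4 + 0 + 1 = 9.
By inclusion–exclusion the count is 2300 − 3130 + 873 − 9 = 34.

34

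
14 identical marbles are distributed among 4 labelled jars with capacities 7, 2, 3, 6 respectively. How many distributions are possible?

30

Without the upper bounds there are C(17,3) = 680 ways to split 14 among 4 jars.
Subtract solutions that violate a single cap (substitute x_i' = x_i − (cap_i+1)): x_1 ≥ 8 gives C(9,3) = 84; x_2 ≥ 3 gives C(14,3) = 364; x_3 ≥ 4 gives C(13,3) = 286; x_4 ≥ 7 gives C(10,3) = 120. Together 854.
Add back pairs where two caps are both exceeded: 20 + 10 + 0 + 120 + 35 + 20 = 205.
Subtract triples: 0 + 0 + 0 + 1 = 1.
By inclusion–exclusion the count is 680 − 854 + 205 − 1 = 30.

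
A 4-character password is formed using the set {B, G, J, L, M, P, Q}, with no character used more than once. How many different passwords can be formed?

840

This is a permutation of 4 out of 7: P(7,4) = 7!/3!.
7 × 6 × 5 × 4 = 840.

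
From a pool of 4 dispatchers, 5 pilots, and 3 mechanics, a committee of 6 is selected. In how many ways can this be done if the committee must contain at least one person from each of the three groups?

Total 6-person selections from all 12: C(12,6) = 924.
Subtract selections that omit an entire group: no dispatchers → C(8,6) = 28; no pilots → C(7,6) = 7; no mechanics → C(9,6) = 84.
Add back selections omitting two groups (i.e. drawn from a single group): C(4,6) + C(5,6) + C(3,6) = 0.
By inclusion–exclusion: 924 − 119 + 0 = 805.

805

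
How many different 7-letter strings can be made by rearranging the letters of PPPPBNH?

210

Letter multiplicities in PPPPBNH: B×1, H×1, N×1, P×4.
So there are 7! / (4!) = 210 distinguishable arrangements.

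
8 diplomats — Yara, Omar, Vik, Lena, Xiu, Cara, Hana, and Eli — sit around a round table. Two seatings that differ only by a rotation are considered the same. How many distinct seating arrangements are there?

5040

Fix one person's seat to break rotational symmetry; the remaining 7 people can be arranged in (7)! = 5040 ways.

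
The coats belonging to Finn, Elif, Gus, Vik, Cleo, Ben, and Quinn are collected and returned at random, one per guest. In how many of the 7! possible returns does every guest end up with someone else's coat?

Count assignments avoiding every fixed point. For any j of the 7 guests fixed to their own coat, the other 7−j can be arranged in (7−j)! ways.
By inclusion–exclusion this is Σ_{j=0}^{7} (−1)^j C(7,j)·(7−j)!.
Computing: 5040 − 5040 + 2520 − 840 + 210 − 42 + 7 − 1 = 1854.

1854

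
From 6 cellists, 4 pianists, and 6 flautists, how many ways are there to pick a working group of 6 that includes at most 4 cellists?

Split by how many cellists are chosen (0 through 4).
Sum: C(6,0)·C(10,6) + C(6,1)·C(10,5) + C(6,2)·C(10,4) + C(6,3)·C(10,3) + C(6,4)·C(10,2) = 210 + 1512 + 3150 + 2400 + 675 = 7947.

7947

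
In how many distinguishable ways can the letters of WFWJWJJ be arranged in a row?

Letter multiplicities in WFWJWJJ: F×1, J×3, W×3.
Dividing 7! = 5040 by 3!·3! = 36 for the repeated letters gives 140.

140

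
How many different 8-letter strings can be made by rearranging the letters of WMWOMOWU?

The 8 letters of WMWOMOWU have repeats: M appearing twice, O appearing twice, and W appearing 3 times.
Dividing 8! = 40320 by 3!·2!·2! = 24 for the repeated letters gives 1680.

1680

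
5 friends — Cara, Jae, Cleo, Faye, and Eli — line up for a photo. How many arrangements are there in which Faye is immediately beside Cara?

Glue Faye and Cara into one block (2 internal orders), leaving 4 units to arrange in a row.
That gives 2 × 4! = 2 × 24 = 48.

48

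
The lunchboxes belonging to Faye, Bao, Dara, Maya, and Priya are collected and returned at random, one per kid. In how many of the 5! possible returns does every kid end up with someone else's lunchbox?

44

This is the derangement count D_5: permutations of 5 items with no fixed point.
By inclusion–exclusion this is Σ_{j=0}^{5} (−1)^j C(5,j)·(5−j)!.
Computing: 120 − 120 + 60 − 20 + 5 − 1 = 44.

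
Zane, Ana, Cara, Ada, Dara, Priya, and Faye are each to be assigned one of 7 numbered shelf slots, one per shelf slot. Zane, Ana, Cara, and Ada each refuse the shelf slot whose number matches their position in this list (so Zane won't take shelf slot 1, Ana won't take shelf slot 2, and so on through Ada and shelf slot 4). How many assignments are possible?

Let Aᵢ (for 1 ≤ i ≤ 4) be the placements that put person i in their forbidden shelf slot. Any j of these fix j positions, leaving (7−j)! ways to fill the rest, and there are C(4,j) ways to pick which j.
By inclusion–exclusion, the number of valid placements is Σ_{j=0}^{4} (−1)^j C(4,j)·(7−j)!.
Computing: 5040 − 2880 + 720 − 96 + 6 = 2790.

2790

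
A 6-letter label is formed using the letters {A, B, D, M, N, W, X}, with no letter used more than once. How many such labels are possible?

This is a permutation of 6 out of 7: P(7,6) = 7!/1!.
That product is 7 × 6 × 5 × 4 × 3 × 2 = 5040.

5040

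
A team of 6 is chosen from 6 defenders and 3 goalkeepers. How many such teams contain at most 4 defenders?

65

Split by how many defenders are chosen (0 through 4).
Sum: C(6,0)·C(3,6) + C(6,1)·C(3,5) + C(6,2)·C(3,4) + C(6,3)·C(3,3) + C(6,4)·C(3,2) = 0 + 0 + 0 + 20 + 45 = 65.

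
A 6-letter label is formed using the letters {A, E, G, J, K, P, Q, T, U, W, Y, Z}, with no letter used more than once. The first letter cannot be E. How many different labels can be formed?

The first letter has 12−1 = 11 choices (anything except E).
The remaining 5 letters are filled from the other 11 symbols without repetition: 11 × 10 × 9 × 8 × 7 = 55440.
Total: 11 × 55440 = 609840.

609840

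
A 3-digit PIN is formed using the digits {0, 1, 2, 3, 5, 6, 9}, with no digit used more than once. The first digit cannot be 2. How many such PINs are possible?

180

The first digit has 7−1 = 6 choices (anything except 2).
The remaining 2 digits are filled from the other 6 symbols without repetition: 6 × 5 = 30.
Total: 6 × 30 = 180.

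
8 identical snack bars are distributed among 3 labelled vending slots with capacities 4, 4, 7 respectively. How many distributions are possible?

Ignoring the caps, the number of non-negative solutions to x_1+…+x_3 = 8 is C(10,2) = 45.
Subtract solutions that violate a single cap (substitute x_i' = x_i − (cap_i+1)): x_1 ≥ 5 gives C(5,2) = 10; x_2 ≥ 5 gives C(5,2) = 10; x_3 ≥ 8 gives C(2,2) = 1. Together 21.
No two caps can be exceeded simultaneously, so the pair terms are all 0.
By inclusion–exclusion the count is 45 − 21 + 0 = 24.

24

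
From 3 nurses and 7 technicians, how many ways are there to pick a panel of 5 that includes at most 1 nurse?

126

Split by how many nurses are chosen (0 through 1).
Sum: C(3,0)·C(7,5) + C(3,1)·C(7,4) = 21 + 105 = 126.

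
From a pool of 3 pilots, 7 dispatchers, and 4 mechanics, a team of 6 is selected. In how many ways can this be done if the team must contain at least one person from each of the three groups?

Total 6-person selections from all 14: C(14,6) = 3003.
Subtract selections that omit an entire group: no pilots → C(11,6) = 462; no dispatchers → C(7,6) = 7; no mechanics → C(10,6) = 210.
Add back selections omitting two groups (i.e. drawn from a single group): C(3,6) + C(7,6) + C(4,6) = 7.
By inclusion–exclusion: 3003 − 679 + 7 = 2331.

2331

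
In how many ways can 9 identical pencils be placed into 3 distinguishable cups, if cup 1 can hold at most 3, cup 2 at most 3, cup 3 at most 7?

13

Without the upper bounds there are C(11,2) = 55 ways to split 9 among 3 cups.
Subtract solutions that violate a single cap (substitute x_i' = x_i − (cap_i+1)): x_1 ≥ 4 gives C(7,2) = 21; x_2 ≥ 4 gives C(7,2) = 21; x_3 ≥ 8 gives C(3,2) = 3. Together 45.
Add back pairs where two caps are both exceeded: 3 + 0 + 0 = 3.
By inclusion–exclusion the count is 55 − 45 + 3 = 13.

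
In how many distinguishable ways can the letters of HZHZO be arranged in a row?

HZHZO has 5 letters with H appearing twice and Z appearing twice.
Dividing 5! = 120 by 2!·2! = 4 for the repeated letters gives 30.

30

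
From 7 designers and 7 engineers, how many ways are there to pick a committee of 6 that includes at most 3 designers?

Split by how many designers are chosen (0 through 3).
Sum: C(7,0)·C(7,6) + C(7,1)·C(7,5) + C(7,2)·C(7,4) + C(7,3)·C(7,3) = 7 + 147 + 735 + 1225 = 2114.

2114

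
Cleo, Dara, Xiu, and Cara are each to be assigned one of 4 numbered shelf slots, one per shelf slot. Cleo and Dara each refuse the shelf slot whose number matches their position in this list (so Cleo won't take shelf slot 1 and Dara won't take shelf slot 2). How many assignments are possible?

14

Let Aᵢ (for i ∈ {1, 2}) be the placements that put person i in their forbidden shelf slot. Any j of these fix j positions, leaving (4−j)! ways to fill the rest, and there are C(2,j) ways to pick which j.
By inclusion–exclusion, the number of valid placements is Σ_{j=0}^{2} (−1)^j C(2,j)·(4−j)!.
Computing: 24 − 12 + 2 = 14.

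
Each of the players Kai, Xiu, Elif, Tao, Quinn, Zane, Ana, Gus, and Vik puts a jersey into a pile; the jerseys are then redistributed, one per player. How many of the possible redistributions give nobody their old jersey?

133496

This is the derangement count D_9: permutations of 9 items with no fixed point.
By inclusion–exclusion this is Σ_{j=0}^{9} (−1)^j C(9,j)·(9−j)!.
Computing: 362880 − 362880 + 181440 − 60480 + 15120 − 3024 + 504 − 72 + 9 − 1 = 133496.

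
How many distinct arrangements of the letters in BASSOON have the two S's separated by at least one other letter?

There are 7!/(2!·2!) = 1260 arrangements of BASSOON in total.
If the two S's are adjacent, glue them into one block, leaving 6 items to arrange: (6)!/(2!) = 360 ways.
Subtracting, 1260 − 360 = 900 arrangements keep the S's apart.

900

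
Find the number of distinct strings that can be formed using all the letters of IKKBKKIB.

Letter multiplicities in IKKBKKIB: B×2, I×2, K×4.
So there are 8! / (4!·2!·2!) = 420 distinguishable arrangements.

420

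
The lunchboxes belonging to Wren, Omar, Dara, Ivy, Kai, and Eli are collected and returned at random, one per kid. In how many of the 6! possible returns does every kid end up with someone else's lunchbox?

265

This is the derangement count D_6: permutations of 6 items with no fixed point.
By inclusion–exclusion this is Σ_{j=0}^{6} (−1)^j C(6,j)·(6−j)!.
Computing: 720 − 720 + 360 − 120 + 30 − 6 + 1 = 265.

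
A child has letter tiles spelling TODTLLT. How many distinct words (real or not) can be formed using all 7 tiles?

420

TODTLLT has 7 letters with L appearing twice and T appearing 3 times.
Dividing 7! = 5040 by 3!·2! = 12 for the repeated letters gives 420.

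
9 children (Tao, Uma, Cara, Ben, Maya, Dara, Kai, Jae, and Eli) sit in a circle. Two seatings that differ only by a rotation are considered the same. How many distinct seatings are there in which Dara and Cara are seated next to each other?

Treat {Dara, Cara} as one unit (2 internal orders) and seat the resulting 8 units around the table: (7)! circular arrangements.
So 2 × (7)! = 2 × 5040 = 10080.

10080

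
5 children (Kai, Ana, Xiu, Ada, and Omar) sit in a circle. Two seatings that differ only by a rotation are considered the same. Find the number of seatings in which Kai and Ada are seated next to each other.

12

Glue Kai and Ada into a block (2 internal orders). Seating 4 units around a circle gives (3)! arrangements.
So 2 × (3)! = 2 × 6 = 12.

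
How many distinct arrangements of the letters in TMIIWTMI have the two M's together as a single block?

420

Treat the 2 copies of M as a single block. The multiset to arrange is then {MM, I, I, I, T, T, W}, 7 items in all.
That gives (7)!/(3!·2!) = 420 arrangements.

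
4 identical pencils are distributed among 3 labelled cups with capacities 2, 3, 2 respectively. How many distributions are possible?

Ignoring the caps, the number of non-negative solutions to x_1+…+x_3 = 4 is C(6,2) = 15.
Subtract solutions that violate a single cap (substitute x_i' = x_i − (cap_i+1)): x_1 ≥ 3 gives C(3,2) = 3; x_2 ≥ 4 gives C(2,2) = 1; x_3 ≥ 3 gives C(3,2) = 3. Together 7.
No two caps can be exceeded simultaneously, so the pair terms are all 0.
By inclusion–exclusion the count is 15 − 7 + 0 = 8.

8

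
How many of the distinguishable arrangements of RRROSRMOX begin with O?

Fix O in the first position and arrange the remaining 8 letters.
Those 8 letters have R appearing 4 times, giving (8)!/(4!) = 1680.

1680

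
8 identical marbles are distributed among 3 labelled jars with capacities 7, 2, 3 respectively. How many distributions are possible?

By stars and bars, unrestricted non-negative solutions to x_1+…+x_3 = 8 number C(8+2,2) = 45.
Subtract solutions that violate a single cap (substitute x_i' = x_i − (cap_i+1)): x_1 ≥ 8 gives C(2,2) = 1; x_2 ≥ 3 gives C(7,2) = 21; x_3 ≥ 4 gives C(6,2) = 15. Together 37.
Add back pairs where two caps are both exceeded: 0 + 0 + 3 = 3.
By inclusion–exclusion the count is 45 − 37 + 3 = 11.

11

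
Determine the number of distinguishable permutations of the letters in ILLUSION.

10080

ILLUSION has 8 letters with I appearing twice and L appearing twice.
So there are 8! / (2!·2!) = 10080 distinguishable arrangements.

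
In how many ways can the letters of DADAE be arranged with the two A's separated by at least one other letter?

Total arrangements of DADAE: 5!/(2!·2!) = 30.
If the two A's are adjacent, glue them into one block, leaving 4 items to arrange: (4)!/(2!) = 12 ways.
Subtracting, 30 − 12 = 18 arrangements keep the A's apart.

18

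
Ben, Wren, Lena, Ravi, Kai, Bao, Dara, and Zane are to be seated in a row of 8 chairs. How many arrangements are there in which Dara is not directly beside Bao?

Of the 8! = 40320 arrangements, those with Dara and Bao adjacent number 2 × 7! = 10080 (treat the pair as a block with 2 internal orders).
Complementary counting: 40320 − 10080 = 30240.

30240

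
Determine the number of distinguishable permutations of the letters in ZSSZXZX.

The 7 letters of ZSSZXZX have repeats: S appearing twice, X appearing twice, and Z appearing 3 times.
So there are 7! / (3!·2!·2!) = 210 distinguishable arrangements.

210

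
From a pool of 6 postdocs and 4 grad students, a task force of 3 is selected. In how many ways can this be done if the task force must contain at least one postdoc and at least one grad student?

96

Unrestricted: C(10,3) = 120 ways to pick any 3 of the 10.
Selections missing a whole group: no postdocs → C(4,3) = 4; no grad students → C(6,3) = 20.
Both groups omitted at once is impossible, so 120 − 24 = 96.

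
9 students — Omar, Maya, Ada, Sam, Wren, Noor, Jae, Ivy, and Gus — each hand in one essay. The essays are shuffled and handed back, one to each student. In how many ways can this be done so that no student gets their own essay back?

Let Aᵢ be the assignments in which student i gets their own essay. We want the size of the complement of A₁∪…∪A_9.
By inclusion–exclusion this is Σ_{j=0}^{9} (−1)^j C(9,j)·(9−j)!.
Computing: 362880 − 362880 + 181440 − 60480 + 15120 − 3024 + 504 − 72 + 9 − 1 = 133496.

133496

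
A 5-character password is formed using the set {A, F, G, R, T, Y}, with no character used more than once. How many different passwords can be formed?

This is a permutation of 5 out of 6: P(6,5) = 6!/1!.
6 × 5 × 4 × 3 × 2 = 720.

720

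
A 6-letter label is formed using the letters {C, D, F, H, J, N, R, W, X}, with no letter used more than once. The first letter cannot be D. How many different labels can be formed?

53760

The first letter has 9−1 = 8 choices (anything except D).
The remaining 5 letters are filled from the other 8 symbols without repetition: 8 × 7 × 6 × 5 × 4 = 6720.
Total: 8 × 6720 = 53760.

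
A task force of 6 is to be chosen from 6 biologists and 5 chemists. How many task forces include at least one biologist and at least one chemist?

Unrestricted: C(11,6) = 462 ways to pick any 6 of the 11.
Subtract selections that omit an entire group: no biologists → C(5,6) = 0; no chemists → C(6,6) = 1.
Both groups omitted at once is impossible, so 462 − 1 = 461.

461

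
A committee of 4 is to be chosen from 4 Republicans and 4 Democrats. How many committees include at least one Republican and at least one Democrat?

Unrestricted: C(8,4) = 70 ways to pick any 4 of the 8.
Subtract selections that omit an entire group: no Republicans → C(4,4) = 1; no Democrats → C(4,4) = 1.
Both groups omitted at once is impossible, so 70 − 2 = 68.

68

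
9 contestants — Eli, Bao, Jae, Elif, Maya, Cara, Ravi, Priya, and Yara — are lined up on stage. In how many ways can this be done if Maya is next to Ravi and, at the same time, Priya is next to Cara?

20160

Treat {Maya,Ravi} as one block (2 orders) and {Priya,Cara} as another (2 orders).
That leaves 7 units to arrange: 2 × 2 × 7! = 4 × 5040 = 20160.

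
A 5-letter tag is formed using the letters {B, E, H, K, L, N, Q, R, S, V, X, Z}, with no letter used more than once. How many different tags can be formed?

95040

This is a permutation of 5 out of 12: P(12,5) = 12!/7!.
12 × 11 × 10 × 9 × 8 = 95040.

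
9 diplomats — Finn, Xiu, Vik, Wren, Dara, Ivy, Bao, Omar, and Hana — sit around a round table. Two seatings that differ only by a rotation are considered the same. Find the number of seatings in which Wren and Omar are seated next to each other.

10080

Glue Wren and Omar into a block (2 internal orders). Seating 8 units around a circle gives (7)! arrangements.
So 2 × (7)! = 2 × 5040 = 10080.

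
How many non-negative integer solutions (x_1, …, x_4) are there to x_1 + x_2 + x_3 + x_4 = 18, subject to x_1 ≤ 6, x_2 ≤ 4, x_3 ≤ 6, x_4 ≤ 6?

Without the upper bounds there are C(21,3) = 1330 ways to split 18 among 4 variables.
Subtract solutions that violate a single cap (substitute x_i' = x_i − (cap_i+1)): x_1 ≥ 7 gives C(14,3) = 364; x_2 ≥ 5 gives C(16,3) = 560; x_3 ≥ 7 gives C(14,3) = 364; x_4 ≥ 7 gives C(14,3) = 364. Together 1652.
Add back pairs where two caps are both exceeded: 84 + 35 + 35 + 84 + 84 + 35 = 357.
By inclusion–exclusion the count is 1330 − 1652 + 357 = 35.

35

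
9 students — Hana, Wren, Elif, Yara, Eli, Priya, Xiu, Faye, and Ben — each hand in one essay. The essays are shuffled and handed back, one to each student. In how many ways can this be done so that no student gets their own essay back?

This is the derangement count D_9: permutations of 9 items with no fixed point.
By inclusion–exclusion this is Σ_{j=0}^{9} (−1)^j C(9,j)·(9−j)!.
Computing: 362880 − 362880 + 181440 − 60480 + 15120 − 3024 + 504 − 72 + 9 − 1 = 133496.

133496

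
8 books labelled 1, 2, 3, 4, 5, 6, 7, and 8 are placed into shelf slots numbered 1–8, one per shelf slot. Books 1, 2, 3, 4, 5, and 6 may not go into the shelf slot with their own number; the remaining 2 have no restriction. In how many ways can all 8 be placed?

Let Aᵢ (for 1 ≤ i ≤ 6) be the placements that put book i in its forbidden shelf slot. Any j of these fix j positions, leaving (8−j)! ways to fill the rest, and there are C(6,j) ways to pick which j.
By inclusion–exclusion, the number of valid placements is Σ_{j=0}^{6} (−1)^j C(6,j)·(8−j)!.
Computing: 40320 − 30240 + 10800 − 2400 + 360 − 36 + 2 = 18806.

18806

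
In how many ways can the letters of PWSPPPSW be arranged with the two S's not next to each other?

315

There are 8!/(4!·2!·2!) = 420 arrangements of PWSPPPSW in total.
If the two S's are adjacent, glue them into one block, leaving 7 items to arrange: (7)!/(4!·2!) = 105 ways.
Hence 420 − 105 = 315.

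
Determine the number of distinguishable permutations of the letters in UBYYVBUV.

Letter multiplicities in UBYYVBUV: B×2, U×2, V×2, Y×2.
The number of distinct arrangements is 8!/(2!·2!·2!·2!) = 40320/16 = 2520.

2520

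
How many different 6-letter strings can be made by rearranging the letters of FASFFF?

The 6 letters of FASFFF have repeats: F appearing 4 times.
Dividing 6! = 720 by 4! = 24 for the repeated letters gives 30.

30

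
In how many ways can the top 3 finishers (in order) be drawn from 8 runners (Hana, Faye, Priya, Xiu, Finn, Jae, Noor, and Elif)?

There are 8 choices for 1st place, 7 for 2nd, and 6 for 3rd.
That gives 8 × 7 × 6 = 336.

336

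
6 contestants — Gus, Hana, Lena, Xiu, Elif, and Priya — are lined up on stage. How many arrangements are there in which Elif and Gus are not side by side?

Of the 6! = 720 arrangements, those with Elif and Gus adjacent number 2 × 5! = 240 (treat the pair as a block with 2 internal orders).
So 720 − 240 = 480 arrangements keep them apart.

480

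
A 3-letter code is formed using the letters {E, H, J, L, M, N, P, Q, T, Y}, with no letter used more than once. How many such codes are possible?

With no repetition, fill the 3 letters in order: 10 choices, then 9, down to 8.
10 × 9 × 8 = 720.

720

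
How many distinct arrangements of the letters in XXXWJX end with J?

Fix J in the last position and arrange the remaining 5 letters.
Those 5 letters have X appearing 4 times, giving (5)!/(4!) = 5.

5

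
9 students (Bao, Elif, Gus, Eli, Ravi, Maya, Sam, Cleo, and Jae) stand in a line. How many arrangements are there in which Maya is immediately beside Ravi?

80640

Place the 7 others and the Maya-Ravi pair as 8 objects in a line; the pair has 2 internal arrangements.
That gives 2 × 8! = 2 × 40320 = 80640.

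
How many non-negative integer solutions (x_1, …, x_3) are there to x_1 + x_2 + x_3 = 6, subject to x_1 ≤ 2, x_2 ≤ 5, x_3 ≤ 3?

Without the upper bounds there are C(8,2) = 28 ways to split 6 among 3 variables.
Subtract solutions that violate a single cap (substitute x_i' = x_i − (cap_i+1)): x_1 ≥ 3 gives C(5,2) = 10; x_2 ≥ 6 gives C(2,2) = 1; x_3 ≥ 4 gives C(4,2) = 6. Together 17.
No two caps can be exceeded simultaneously, so the pair terms are all 0.
By inclusion–exclusion the count is 28 − 17 + 0 = 11.

11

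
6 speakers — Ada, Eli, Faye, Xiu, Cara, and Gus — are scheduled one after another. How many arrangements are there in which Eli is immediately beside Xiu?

Place the 4 others and the Eli-Xiu pair as 5 objects in a line; the pair has 2 internal arrangements.
That gives 2 × 5! = 2 × 120 = 240.

240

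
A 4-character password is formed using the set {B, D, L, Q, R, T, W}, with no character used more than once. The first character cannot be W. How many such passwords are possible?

The first character has 7−1 = 6 choices (anything except W).
The remaining 3 characters are filled from the other 6 symbols without repetition: 6 × 5 × 4 = 120.
Total: 6 × 120 = 720.

720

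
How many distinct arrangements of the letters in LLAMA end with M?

6

With the last slot taken by M, it remains to arrange the other 4 letters (LLAA).
Those 4 letters have A appearing twice and L appearing twice, giving (4)!/(2!·2!) = 6.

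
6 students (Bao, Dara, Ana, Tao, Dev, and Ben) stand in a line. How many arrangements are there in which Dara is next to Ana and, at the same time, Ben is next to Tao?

96

Treat {Dara,Ana} as one block (2 orders) and {Ben,Tao} as another (2 orders).
That leaves 4 units to arrange: 2 × 2 × 4! = 4 × 24 = 96.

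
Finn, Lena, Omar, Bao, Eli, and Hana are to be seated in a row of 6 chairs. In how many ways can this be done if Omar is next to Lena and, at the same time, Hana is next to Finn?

96

Treat {Omar,Lena} as one block (2 orders) and {Hana,Finn} as another (2 orders).
That leaves 4 units to arrange: 2 × 2 × 4! = 4 × 24 = 96.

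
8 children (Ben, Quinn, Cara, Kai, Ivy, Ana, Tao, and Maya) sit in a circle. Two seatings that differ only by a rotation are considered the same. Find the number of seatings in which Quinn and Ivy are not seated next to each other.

Without the restriction there are (7)! = 5040 seatings.
Those with Quinn next to Ivy: fuse the pair into one unit and seat 7 units around a circle — 2·(6)! = 1440.
Subtracting, 5040 − 1440 = 3600.

3600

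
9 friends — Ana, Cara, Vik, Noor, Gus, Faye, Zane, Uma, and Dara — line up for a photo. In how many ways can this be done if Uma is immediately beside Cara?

80640

Glue Uma and Cara into one block (2 internal orders), leaving 8 units to arrange in a row.
So the count is 2·(8)! = 80640.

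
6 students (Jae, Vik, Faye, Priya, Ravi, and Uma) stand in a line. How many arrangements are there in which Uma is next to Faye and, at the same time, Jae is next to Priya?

96

Treat {Uma,Faye} as one block (2 orders) and {Jae,Priya} as another (2 orders).
That leaves 4 units to arrange: 2 × 2 × 4! = 4 × 24 = 96.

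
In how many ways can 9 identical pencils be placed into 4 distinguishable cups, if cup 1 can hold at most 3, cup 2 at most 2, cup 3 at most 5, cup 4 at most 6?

61

Ignoring the caps, the number of non-negative solutions to x_1+…+x_4 = 9 is C(12,3) = 220.
Subtract solutions that violate a single cap (substitute x_i' = x_i − (cap_i+1)): x_1 ≥ 4 gives C(8,3) = 56; x_2 ≥ 3 gives C(9,3) = 84; x_3 ≥ 6 gives C(6,3) = 20; x_4 ≥ 7 gives C(5,3) = 10. Together 170.
Add back pairs where two caps are both exceeded: 10 + 0 + 0 + 1 + 0 + 0 = 11.
By inclusion–exclusion the count is 220 − 170 + 11 = 61.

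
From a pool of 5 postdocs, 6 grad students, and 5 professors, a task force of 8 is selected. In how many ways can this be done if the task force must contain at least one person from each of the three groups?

12495

With no constraint there are C(16,8) = 12870 possible selections.
Selections missing a whole group: no postdocs → C(11,8) = 165; no grad students → C(10,8) = 45; no professors → C(11,8) = 165.
Add back selections omitting two groups (i.e. drawn from a single group): C(5,8) + C(6,8) + C(5,8) = 0.
By inclusion–exclusion: 12870 − 375 + 0 = 12495.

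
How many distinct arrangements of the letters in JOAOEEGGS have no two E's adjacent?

35280

There are 9!/(2!·2!·2!) = 45360 arrangements of JOAOEEGGS in total.
Arrangements with the E's together: treat EE as one letter, giving (8)!/(2!·2!) = 10080.
Hence 45360 − 10080 = 35280.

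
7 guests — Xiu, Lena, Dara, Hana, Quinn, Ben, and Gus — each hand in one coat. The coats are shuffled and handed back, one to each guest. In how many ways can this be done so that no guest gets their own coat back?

1854

Let Aᵢ be the assignments in which guest i gets their own coat. We want the size of the complement of A₁∪…∪A_7.
By inclusion–exclusion this is Σ_{j=0}^{7} (−1)^j C(7,j)·(7−j)!.
Computing: 5040 − 5040 + 2520 − 840 + 210 − 42 + 7 − 1 = 1854.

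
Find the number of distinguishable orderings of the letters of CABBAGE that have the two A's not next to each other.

900

There are 7!/(2!·2!) = 1260 arrangements of CABBAGE in total.
Arrangements with the A's together: treat AA as one letter, giving (6)!/(2!) = 360.
Subtracting, 1260 − 360 = 900 arrangements keep the A's apart.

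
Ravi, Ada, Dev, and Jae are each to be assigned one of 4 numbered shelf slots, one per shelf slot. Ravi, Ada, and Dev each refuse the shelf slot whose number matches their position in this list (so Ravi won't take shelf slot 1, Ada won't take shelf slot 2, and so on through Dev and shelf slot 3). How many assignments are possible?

Let Aᵢ (for i ∈ {1, 2, 3}) be the placements that put person i in their forbidden shelf slot. Any j of these fix j positions, leaving (4−j)! ways to fill the rest, and there are C(3,j) ways to pick which j.
By inclusion–exclusion, the number of valid placements is Σ_{j=0}^{3} (−1)^j C(3,j)·(4−j)!.
Computing: 24 − 18 + 6 − 1 = 11.

11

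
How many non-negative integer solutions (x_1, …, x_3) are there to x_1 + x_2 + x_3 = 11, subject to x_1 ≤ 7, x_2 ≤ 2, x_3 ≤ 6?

By stars and bars, unrestricted non-negative solutions to x_1+…+x_3 = 11 number C(11+2,2) = 78.
Subtract solutions that violate a single cap (substitute x_i' = x_i − (cap_i+1)): x_1 ≥ 8 gives C(5,2) = 10; x_2 ≥ 3 gives C(10,2) = 45; x_3 ≥ 7 gives C(6,2) = 15. Together 70.
Add back pairs where two caps are both exceeded: 1 + 0 + 3 = 4.
By inclusion–exclusion the count is 78 − 70 + 4 = 12.

12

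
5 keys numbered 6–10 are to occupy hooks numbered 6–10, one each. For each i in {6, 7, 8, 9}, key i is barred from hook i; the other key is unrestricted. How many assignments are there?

53

Let Aᵢ (for 6 ≤ i ≤ 9) be the placements that put key i in its forbidden hook. Any j of these fix j positions, leaving (5−j)! ways to fill the rest, and there are C(4,j) ways to pick which j.
By inclusion–exclusion, the number of valid placements is Σ_{j=0}^{4} (−1)^j C(4,j)·(5−j)!.
Computing: 120 − 96 + 36 − 8 + 1 = 53.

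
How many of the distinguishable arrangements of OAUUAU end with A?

With the last slot taken by A, it remains to arrange the other 5 letters (OUUAU).
Those 5 letters have U appearing 3 times, giving (5)!/(3!) = 20.

20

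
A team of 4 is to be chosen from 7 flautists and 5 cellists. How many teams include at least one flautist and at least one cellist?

Unrestricted: C(12,4) = 495 ways to pick any 4 of the 12.
Selections missing a whole group: no flautists → C(5,4) = 5; no cellists → C(7,4) = 35.
Both groups omitted at once is impossible, so 495 − 40 = 455.

455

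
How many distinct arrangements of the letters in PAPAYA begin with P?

20

Fix P in the first position and arrange the remaining 5 letters.
Those 5 letters have A appearing 3 times, giving (5)!/(3!) = 20.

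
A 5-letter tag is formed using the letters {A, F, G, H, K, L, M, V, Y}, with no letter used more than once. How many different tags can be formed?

With no repetition, fill the 5 letters in order: 9 choices, then 8, down to 5.
9 × 8 × 7 × 6 × 5 = 15120.

15120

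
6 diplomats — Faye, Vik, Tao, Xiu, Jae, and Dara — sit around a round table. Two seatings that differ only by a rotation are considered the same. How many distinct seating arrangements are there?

120

Around a circle, 6 distinct people have 6!/6 = (5)! = 120 rotationally distinct seatings.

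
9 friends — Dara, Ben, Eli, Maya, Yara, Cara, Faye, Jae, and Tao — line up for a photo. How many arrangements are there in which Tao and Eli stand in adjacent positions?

Place the 7 others and the Tao-Eli pair as 8 objects in a line; the pair has 2 internal arrangements.
So the count is 2·(8)! = 80640.

80640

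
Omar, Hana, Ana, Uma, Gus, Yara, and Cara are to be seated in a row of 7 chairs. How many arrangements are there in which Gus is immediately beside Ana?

Treat {Gus, Ana} as a single unit. There are 6 units to order, and the pair itself can be ordered 2 ways.
That gives 2 × 6! = 2 × 720 = 1440.

1440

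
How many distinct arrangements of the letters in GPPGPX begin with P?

With the first slot taken by P, it remains to arrange the other 5 letters (GPGPX).
Those 5 letters have G appearing twice and P appearing twice, giving (5)!/(2!·2!) = 30.

30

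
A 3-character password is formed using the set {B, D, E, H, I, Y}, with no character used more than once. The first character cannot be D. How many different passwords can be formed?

The first character has 6−1 = 5 choices (anything except D).
The remaining 2 characters are filled from the other 5 symbols without repetition: 5 × 4 = 20.
Total: 5 × 20 = 100.

100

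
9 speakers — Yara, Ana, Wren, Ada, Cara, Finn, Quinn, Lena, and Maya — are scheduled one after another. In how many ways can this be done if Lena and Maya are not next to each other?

Of the 9! = 362880 arrangements, those with Lena and Maya adjacent number 2 × 8! = 80640 (treat the pair as a block with 2 internal orders).
Complementary counting: 362880 − 80640 = 282240.

282240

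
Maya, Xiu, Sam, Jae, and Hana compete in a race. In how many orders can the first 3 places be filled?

There are 5 choices for 1st place, 4 for 2nd, and 3 for 3rd.
That gives 5 × 4 × 3 = 60.

60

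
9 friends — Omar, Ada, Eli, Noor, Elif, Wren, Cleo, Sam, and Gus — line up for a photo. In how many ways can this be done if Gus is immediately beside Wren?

80640

Treat {Gus, Wren} as a single unit. There are 8 units to order, and the pair itself can be ordered 2 ways.
So the count is 2·(8)! = 80640.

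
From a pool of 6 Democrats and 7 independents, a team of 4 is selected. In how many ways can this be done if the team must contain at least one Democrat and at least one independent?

665

Total 4-person selections from all 13: C(13,4) = 715.
Subtract selections that omit an entire group: no Democrats → C(7,4) = 35; no independents → C(6,4) = 15.
Both groups omitted at once is impossible, so 715 − 50 = 665.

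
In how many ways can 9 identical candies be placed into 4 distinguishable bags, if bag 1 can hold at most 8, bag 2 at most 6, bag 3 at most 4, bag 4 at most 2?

By stars and bars, unrestricted non-negative solutions to x_1+…+x_4 = 9 number C(9+3,3) = 220.
Subtract solutions that violate a single cap (substitute x_i' = x_i − (cap_i+1)): x_1 ≥ 9 gives C(3,3) = 1; x_2 ≥ 7 gives C(5,3) = 10; x_3 ≥ 5 gives C(7,3) = 35; x_4 ≥ 3 gives C(9,3) = 84. Together 130.
Add back pairs where two caps are both exceeded: 0 + 0 + 0 + 0 + 0 + 4 = 4.
By inclusion–exclusion the count is 220 − 130 + 4 = 94.

94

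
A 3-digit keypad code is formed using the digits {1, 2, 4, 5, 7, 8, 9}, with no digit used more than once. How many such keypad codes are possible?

210

Choose and order 3 of the 7 symbols: the first digit has 7 options, the next 6, then 5.
7 × 6 × 5 = 210.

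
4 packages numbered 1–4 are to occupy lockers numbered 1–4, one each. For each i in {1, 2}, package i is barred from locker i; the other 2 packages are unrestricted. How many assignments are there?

14

Let Aᵢ (for i ∈ {1, 2}) be the placements that put package i in its forbidden locker. Any j of these fix j positions, leaving (4−j)! ways to fill the rest, and there are C(2,j) ways to pick which j.
By inclusion–exclusion, the number of valid placements is Σ_{j=0}^{2} (−1)^j C(2,j)·(4−j)!.
Computing: 24 − 12 + 2 = 14.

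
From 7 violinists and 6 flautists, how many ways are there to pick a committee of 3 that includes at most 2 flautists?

266

Split by how many flautists are chosen (0 through 2).
Sum: C(6,0)·C(7,3) + C(6,1)·C(7,2) + C(6,2)·C(7,1) = 35 + 126 + 105 = 266.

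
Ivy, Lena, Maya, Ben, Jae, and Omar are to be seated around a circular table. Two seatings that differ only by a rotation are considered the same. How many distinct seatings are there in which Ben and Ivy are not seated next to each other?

72

All circular seatings of 6 people number (5)! = 120.
Those with Ben next to Ivy: fuse the pair into one unit and seat 5 units around a circle — 2·(4)! = 48.
Subtracting, 120 − 48 = 72.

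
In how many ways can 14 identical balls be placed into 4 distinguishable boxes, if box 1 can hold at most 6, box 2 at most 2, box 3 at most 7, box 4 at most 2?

Ignoring the caps, the number of non-negative solutions to x_1+…+x_4 = 14 is C(17,3) = 680.
Subtract solutions that violate a single cap (substitute x_i' = x_i − (cap_i+1)): x_1 ≥ 7 gives C(10,3) = 120; x_2 ≥ 3 gives C(14,3) = 364; x_3 ≥ 8 gives C(9,3) = 84; x_4 ≥ 3 gives C(14,3) = 364. Together 932.
Add back pairs where two caps are both exceeded: 35 + 0 + 35 + 20 + 165 + 20 = 275.
Subtract triples: 0 + 4 + 0 + 1 = 5.
By inclusion–exclusion the count is 680 − 932 + 275 − 5 = 18.

18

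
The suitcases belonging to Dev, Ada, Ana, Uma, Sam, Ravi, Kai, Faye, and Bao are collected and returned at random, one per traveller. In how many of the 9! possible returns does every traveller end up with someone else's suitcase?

133496

This is the derangement count D_9: permutations of 9 items with no fixed point.
By inclusion–exclusion this is Σ_{j=0}^{9} (−1)^j C(9,j)·(9−j)!.
Computing: 362880 − 362880 + 181440 − 60480 + 15120 − 3024 + 504 − 72 + 9 − 1 = 133496.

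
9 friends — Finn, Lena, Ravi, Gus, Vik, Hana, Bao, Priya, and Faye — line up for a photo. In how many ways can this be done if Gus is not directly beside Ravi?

282240

Of the 9! = 362880 arrangements, those with Gus and Ravi adjacent number 2 × 8! = 80640 (treat the pair as a block with 2 internal orders).
So 362880 − 80640 = 282240 arrangements keep them apart.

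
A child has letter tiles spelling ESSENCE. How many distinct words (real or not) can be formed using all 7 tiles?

420

The 7 letters of ESSENCE have repeats: E appearing 3 times and S appearing twice.
So there are 7! / (3!·2!) = 420 distinguishable arrangements.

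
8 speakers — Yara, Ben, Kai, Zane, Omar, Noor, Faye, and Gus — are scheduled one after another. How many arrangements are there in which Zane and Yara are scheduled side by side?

10080

Treat {Zane, Yara} as a single unit. There are 7 units to order, and the pair itself can be ordered 2 ways.
So the count is 2·(7)! = 10080.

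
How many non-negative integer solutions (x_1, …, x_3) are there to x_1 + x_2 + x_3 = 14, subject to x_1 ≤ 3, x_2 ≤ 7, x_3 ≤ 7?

Ignoring the caps, the number of non-negative solutions to x_1+…+x_3 = 14 is C(16,2) = 120.
Subtract solutions that violate a single cap (substitute x_i' = x_i − (cap_i+1)): x_1 ≥ 4 gives C(12,2) = 66; x_2 ≥ 8 gives C(8,2) = 28; x_3 ≥ 8 gives C(8,2) = 28. Together 122.
Add back pairs where two caps are both exceeded: 6 + 6 + 0 = 12.
By inclusion–exclusion the count is 120 − 122 + 12 = 10.

10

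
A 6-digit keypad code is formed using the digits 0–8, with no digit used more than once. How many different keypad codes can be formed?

60480

With no repetition, fill the 6 digits in order: 9 choices, then 8, down to 4.
9 × 8 × 7 × 6 × 5 × 4 = 60480.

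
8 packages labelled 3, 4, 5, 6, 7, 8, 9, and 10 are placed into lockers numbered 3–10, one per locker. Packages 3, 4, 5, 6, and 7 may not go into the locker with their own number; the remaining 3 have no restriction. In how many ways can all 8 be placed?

21234

Let Aᵢ (for 3 ≤ i ≤ 7) be the placements that put package i in its forbidden locker. Any j of these fix j positions, leaving (8−j)! ways to fill the rest, and there are C(5,j) ways to pick which j.
By inclusion–exclusion, the number of valid placements is Σ_{j=0}^{5} (−1)^j C(5,j)·(8−j)!.
Computing: 40320 − 25200 + 7200 − 1200 + 120 − 6 = 21234.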